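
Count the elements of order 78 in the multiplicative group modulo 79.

24

φ(79) = 79 − 1 = 78 = 2 · 3 · 13.
In a cyclic group of order 78, there are φ(d) elements of order d for each divisor d of 78, and zero for non-divisors.
78 = 2 · 3 · 13 divides 78, and φ(78) = 24.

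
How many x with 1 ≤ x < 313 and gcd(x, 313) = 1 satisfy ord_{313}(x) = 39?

24

φ(313) = 313 − 1 = 312 = 2^3 · 3 · 13.
(Z/313Z)^× is cyclic (|G| = 312); a cyclic group of order m has exactly φ(d) elements of each order d | m, and none otherwise.
39 = 3 · 13 divides 312, and φ(39) = 24.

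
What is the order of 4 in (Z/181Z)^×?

Since 4 ∈ (Z/181Z)^×, its order divides φ(181) = 181 − 1 = 180 = 2^2 · 3^2 · 5.
Divisors of 180: 1, 2, 3, 4, 5, 6, 9, 10, 12, 15, 18, 20, 30, 36, 45, 60, 90, 180.
Evaluate successive powers at the divisors of 180:
4^1 ≡ 4
4^2 ≡ 16
4^3 ≡ 64
4^4 ≡ 75
4^5 ≡ 119
4^6 ≡ 114
4^9 ≡ 56
4^10 ≡ 43
4^12 ≡ 145
4^15 ≡ 49
4^18 ≡ 59
4^20 ≡ 39
4^30 ≡ 48
4^36 ≡ 42
4^45 ≡ 180
4^60 ≡ 132
4^90 ≡ 1
Therefore the multiplicative order of 4 modulo 181 is 90.

90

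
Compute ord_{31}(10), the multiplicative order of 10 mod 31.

15

Since 10 ∈ (Z/31Z)^×, its order divides φ(31) = 31 − 1 = 30 = 2 · 3 · 5.
Divisors of 30: 1, 2, 3, 5, 6, 10, 15, 30.
Evaluate successive powers at the divisors of 30:
10^1 ≡ 10 (mod 31)
10^2 ≡ 7 (mod 31)
10^3 ≡ 8 (mod 31)
10^5 ≡ 25 (mod 31)
10^6 ≡ 2 (mod 31)
10^10 ≡ 5 (mod 31)
10^15 ≡ 1 (mod 31) ✓
The smallest such exponent is 15, so the order of 10 is 15.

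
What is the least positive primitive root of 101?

2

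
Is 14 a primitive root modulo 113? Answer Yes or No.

φ(113) = 113 − 1 = 112 = 2^4 · 7.
Test 14^(112/q) mod 113 for each prime factor q of 112:
14^56 ≡ 1 (mod 113)  [q = 2: ≡ 1 ✗]
14^16 ≡ 30 (mod 113)  [q = 7: ≢ 1 ✓]
The check at q = 2 fails, so 14 generates a proper subgroup.

No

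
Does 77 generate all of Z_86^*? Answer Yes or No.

Yes

φ(86) = φ(2)·φ(43) = 1·42 = 42 = 2 · 3 · 7.
It suffices to check that the order of 77 is not a proper divisor of 42: compute 77^(42/q) for q ∈ {2, 3, 7}.
77^21 ≡ 85 (mod 86)  [q = 2: ≢ 1 ✓]
77^14 ≡ 49 (mod 86)  [q = 3: ≢ 1 ✓]
77^6 ≡ 47 (mod 86)  [q = 7: ≢ 1 ✓]
Every test exponent gives a nontrivial residue, hence 77 generates the full group.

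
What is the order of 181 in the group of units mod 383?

382

ord(181) | φ(383) = 383 − 1 = 382 = 2 · 191.
Divisors of 382: 1, 2, 191, 382.
Check 181^d mod 383 for each divisor in increasing order:
181^1 ≡ 181 (mod 383)
181^2 ≡ 206 (mod 383)
181^191 ≡ 382 (mod 383)
181^382 ≡ 1 (mod 383) ✓
Therefore the multiplicative order of 181 modulo 383 is 382.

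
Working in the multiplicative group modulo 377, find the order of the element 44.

28

By Lagrange's theorem, ord_377(44) divides φ(377) = φ(13·29) = (13−1)·(29−1) = 12·28 = 336 = 2^4 · 3 · 7.
Divisors of 336: 1, 2, 3, 4, 6, 7, 8, 12, 14, 16, 21, 24, 28, 42, 48, 56, 84, 112, 168, 336.
Test each divisor d:
44^1 ≡ 44 (mod 377)
44^2 ≡ 51 (mod 377)
44^3 ≡ 359 (mod 377)
44^4 ≡ 339 (mod 377)
44^6 ≡ 324 (mod 377)
44^7 ≡ 307 (mod 377)
44^8 ≡ 313 (mod 377)
44^12 ≡ 170 (mod 377)
44^14 ≡ 376 (mod 377)
44^16 ≡ 326 (mod 377)
44^21 ≡ 70 (mod 377)
44^24 ≡ 248 (mod 377)
44^28 ≡ 1 (mod 377) ✓
The smallest such exponent is 28, so the order of 44 is 28.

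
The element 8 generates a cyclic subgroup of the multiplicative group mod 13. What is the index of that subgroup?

Since 8 ∈ (Z/13Z)^×, its order divides φ(13) = 13 − 1 = 12 = 2^2 · 3.
Divisors of 12: 1, 2, 3, 4, 6, 12.
Test each divisor d:
8^1 ≡ 8 (mod 13)
8^2 ≡ 12 (mod 13)
8^3 ≡ 5 (mod 13)
8^4 ≡ 1 (mod 13) ✓
So ord_13(8) = 4, hence |⟨8⟩| = 4.
Index = |(Z/13Z)^×| / |⟨8⟩| = 12 / 4 = 3.

3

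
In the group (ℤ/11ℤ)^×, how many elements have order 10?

φ(11) = 11 − 1 = 10 = 2 · 5.
In a cyclic group of order 10, there are φ(d) elements of order d for each divisor d of 10, and zero for non-divisors.
10 = 2 · 5 divides 10, and φ(10) = 4.

4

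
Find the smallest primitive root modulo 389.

2

φ(389) = 389 − 1 = 388 = 2^2 · 97.
g is a primitive root iff g^(388/q) ≢ 1 (mod 389) for each prime q ∈ {2, 97}.
g = 2: 2^194 ≡ 388; 2^4 ≡ 16 — none is 1, so 2 is a primitive root.
The smallest primitive root modulo 389 is 2.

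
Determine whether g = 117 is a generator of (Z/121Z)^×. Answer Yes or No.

φ(121) = φ(11^2) = 11·(11−1) = 110 = 2 · 5 · 11.
117 is a primitive root mod 121 iff 117^(φ(121)/q) ≢ 1 for every prime q | φ(121), i.e. q ∈ {2, 5, 11}.
117^55 ≡ 120 (mod 121)  [q = 2: ≢ 1 ✓]
117^22 ≡ 27 (mod 121)  [q = 5: ≢ 1 ✓]
117^10 ≡ 111 (mod 121)  [q = 11: ≢ 1 ✓]
None equal 1, so ord_121(117) = 110: 117 is a primitive root.

Yes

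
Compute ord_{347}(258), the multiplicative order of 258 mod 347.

346

The order of 258 must divide φ(347) = 347 − 1 = 346 = 2 · 173.
Divisors of 346: 1, 2, 173, 346.
Test each divisor d:
258^1 ≡ 258 (mod 347)
258^2 ≡ 287 (mod 347)
258^173 ≡ 346 (mod 347)
258^346 ≡ 1 (mod 347) ✓
So ord_347(258) = 346.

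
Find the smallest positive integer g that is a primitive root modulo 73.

φ(73) = 73 − 1 = 72 = 2^3 · 3^2.
Test candidates g = 2, 3, … against the prime factors q ∈ {2, 3} of φ(73): g is a generator iff g^(72/q) ≢ 1 for every such q.
g = 2: 2^36 ≡ 1 — hits 1, so not a primitive root.
g = 3: 3^36 ≡ 1 — hits 1, so not a primitive root.
g = 4: 4^36 ≡ 1 — hits 1, so not a primitive root.
g = 5: 5^36 ≡ 72; 5^24 ≡ 8 — none is 1, so 5 is a primitive root.
Hence the least primitive root of 73 is 5.

5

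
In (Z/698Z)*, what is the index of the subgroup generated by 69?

6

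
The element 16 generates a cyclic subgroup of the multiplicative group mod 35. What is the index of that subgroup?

8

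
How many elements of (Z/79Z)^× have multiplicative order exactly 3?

2

φ(79) = 79 − 1 = 78 = 2 · 3 · 13.
(Z/79Z)^× is cyclic (|G| = 78); a cyclic group of order m has exactly φ(d) elements of each order d | m, and none otherwise.
3 | 78, and φ(3) = 3 − 1 = 2.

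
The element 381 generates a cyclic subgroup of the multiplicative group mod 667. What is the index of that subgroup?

4

The order of 381 must divide φ(667) = φ(23·29) = (23−1)·(29−1) = 22·28 = 616 = 2^3 · 7 · 11.
Divisors of 616: 1, 2, 4, 7, 8, 11, 14, 22, 28, 44, 56, 77, 88, 154, 308, 616.
Check 381^d mod 667 for each divisor in increasing order:
381^1 ≡ 381 (mod 667)
381^2 ≡ 422 (mod 667)
381^4 ≡ 662 (mod 667)
381^7 ≡ 492 (mod 667)
381^8 ≡ 25 (mod 667)
381^11 ≡ 208 (mod 667)
381^14 ≡ 610 (mod 667)
381^22 ≡ 576 (mod 667)
381^28 ≡ 581 (mod 667)
381^44 ≡ 277 (mod 667)
381^56 ≡ 59 (mod 667)
381^77 ≡ 231 (mod 667)
381^88 ≡ 24 (mod 667)
381^154 ≡ 1 (mod 667) ✓
Thus |⟨381⟩| = ord(381) = 154.
Index = |(Z/667Z)^×| / |⟨381⟩| = 616 / 154 = 4.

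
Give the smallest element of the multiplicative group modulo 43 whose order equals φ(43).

3

φ(43) = 43 − 1 = 42 = 2 · 3 · 7.
Test candidates g = 2, 3, … against the prime factors q ∈ {2, 3, 7} of φ(43): g is a generator iff g^(42/q) ≢ 1 for every such q.
g = 2: 2^21 ≡ 42; 2^14 ≡ 1 — hits 1, so not a primitive root.
g = 3: 3^21 ≡ 42; 3^14 ≡ 36; 3^6 ≡ 41 — none is 1, so 3 is a primitive root.
The smallest primitive root modulo 43 is 3.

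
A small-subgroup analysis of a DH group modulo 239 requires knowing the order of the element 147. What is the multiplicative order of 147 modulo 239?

Since 147 ∈ (Z/239Z)^×, its order divides φ(239) = 239 − 1 = 238 = 2 · 7 · 17.
Divisors of 238: 1, 2, 7, 14, 17, 34, 119, 238.
Evaluate successive powers at the divisors of 238:
147^1 ≡ 147 (mod 239)
147^2 ≡ 99 (mod 239)
147^7 ≡ 187 (mod 239)
147^14 ≡ 75 (mod 239)
147^17 ≡ 201 (mod 239)
147^34 ≡ 10 (mod 239)
147^119 ≡ 1 (mod 239) ✓
Therefore the multiplicative order of 147 modulo 239 is 119.

119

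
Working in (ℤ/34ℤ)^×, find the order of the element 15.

8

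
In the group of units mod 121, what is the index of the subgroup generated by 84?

1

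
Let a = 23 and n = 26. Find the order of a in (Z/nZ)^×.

6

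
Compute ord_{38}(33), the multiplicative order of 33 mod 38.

The order of 33 must divide φ(38) = φ(2)·φ(19) = 1·18 = 18 = 2 · 3^2.
Divisors of 18: 1, 2, 3, 6, 9, 18.
Test each divisor d:
33^1 ≡ 33 (mod 38)
33^2 ≡ 25 (mod 38)
33^3 ≡ 27 (mod 38)
33^6 ≡ 7 (mod 38)
33^9 ≡ 37 (mod 38)
33^18 ≡ 1 (mod 38) ✓
So ord_38(33) = 18.

18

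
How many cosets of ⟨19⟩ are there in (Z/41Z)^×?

The order of 19 must divide φ(41) = 41 − 1 = 40 = 2^3 · 5.
Divisors of 40: 1, 2, 4, 5, 8, 10, 20, 40.
Evaluate successive powers at the divisors of 40:
19^1 ≡ 19 (mod 41)
19^2 ≡ 33 (mod 41)
19^4 ≡ 23 (mod 41)
19^5 ≡ 27 (mod 41)
19^8 ≡ 37 (mod 41)
19^10 ≡ 32 (mod 41)
19^20 ≡ 40 (mod 41)
19^40 ≡ 1 (mod 41) ✓
So ord_41(19) = 40, hence |⟨19⟩| = 40.
Index = |(Z/41Z)^×| / |⟨19⟩| = 40 / 40 = 1.

1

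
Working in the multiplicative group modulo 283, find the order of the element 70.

141

Since 70 ∈ (Z/283Z)^×, its order divides φ(283) = 283 − 1 = 282 = 2 · 3 · 47.
Divisors of 282: 1, 2, 3, 6, 47, 94, 141, 282.
Check 70^d mod 283 for each divisor in increasing order:
70^1 ≡ 70 (mod 283)
70^2 ≡ 89 (mod 283)
70^3 ≡ 4 (mod 283)
70^6 ≡ 16 (mod 283)
70^47 ≡ 44 (mod 283)
70^94 ≡ 238 (mod 283)
70^141 ≡ 1 (mod 283) ✓
Hence ord(70) = 141.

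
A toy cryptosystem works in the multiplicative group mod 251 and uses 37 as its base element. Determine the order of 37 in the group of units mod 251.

ord(37) | φ(251) = 251 − 1 = 250 = 2 · 5^3.
Divisors of 250: 1, 2, 5, 10, 25, 50, 125, 250.
Check 37^d mod 251 for each divisor in increasing order:
37^1 ≡ 37
37^2 ≡ 114
37^5 ≡ 187
37^10 ≡ 80
37^25 ≡ 32
37^50 ≡ 20
37^125 ≡ 250
37^250 ≡ 1
So ord_251(37) = 250.

250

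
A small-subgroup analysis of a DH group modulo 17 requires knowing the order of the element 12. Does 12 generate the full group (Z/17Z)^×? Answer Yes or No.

Yes

φ(17) = 17 − 1 = 16 = 2^4.
12 is a primitive root mod 17 iff 12^(φ(17)/q) ≢ 1 for every prime q | φ(17), i.e. q ∈ {2}.
12^8 ≡ 16 (mod 17)  [q = 2: ≢ 1 ✓]
Every test exponent gives a nontrivial residue, hence 12 generates the full group.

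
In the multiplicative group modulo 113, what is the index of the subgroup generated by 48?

ord(48) | φ(113) = 113 − 1 = 112 = 2^4 · 7.
Divisors of 112: 1, 2, 4, 7, 8, 14, 16, 28, 56, 112.
Compute 48^d (mod 113) for the divisors d until we hit 1:
48^1 ≡ 48
48^2 ≡ 44
48^4 ≡ 15
48^7 ≡ 40
48^8 ≡ 112
48^14 ≡ 18
48^16 ≡ 1
So ord_113(48) = 16, hence |⟨48⟩| = 16.
Index = |(Z/113Z)^×| / |⟨48⟩| = 112 / 16 = 7.

7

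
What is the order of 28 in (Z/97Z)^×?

32

By Lagrange's theorem, ord_97(28) divides φ(97) = 97 − 1 = 96 = 2^5 · 3.
Divisors of 96: 1, 2, 3, 4, 6, 8, 12, 16, 24, 32, 48, 96.
Compute 28^d (mod 97) for the divisors d until we hit 1:
28^1 ≡ 28 (mod 97)
28^2 ≡ 8 (mod 97)
28^3 ≡ 30 (mod 97)
28^4 ≡ 64 (mod 97)
28^6 ≡ 27 (mod 97)
28^8 ≡ 22 (mod 97)
28^12 ≡ 50 (mod 97)
28^16 ≡ 96 (mod 97)
28^24 ≡ 75 (mod 97)
28^32 ≡ 1 (mod 97) ✓
Therefore the multiplicative order of 28 modulo 97 is 32.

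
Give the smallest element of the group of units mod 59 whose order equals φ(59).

φ(59) = 59 − 1 = 58 = 2 · 29.
Test candidates g = 2, 3, … against the prime factors q ∈ {2, 29} of φ(59): g is a generator iff g^(58/q) ≢ 1 for every such q.
g = 2: 2^29 ≡ 58; 2^2 ≡ 4 — none is 1, so 2 is a primitive root.
Hence the least primitive root of 59 is 2.

2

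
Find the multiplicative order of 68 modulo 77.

30

By Lagrange's theorem, ord_77(68) divides φ(77) = φ(7·11) = (7−1)·(11−1) = 6·10 = 60 = 2^2 · 3 · 5.
Divisors of 60: 1, 2, 3, 4, 5, 6, 10, 12, 15, 20, 30, 60.
Evaluate successive powers at the divisors of 60:
68^1 ≡ 68
68^2 ≡ 4
68^3 ≡ 41
68^4 ≡ 16
68^5 ≡ 10
68^6 ≡ 64
68^10 ≡ 23
68^12 ≡ 15
68^15 ≡ 76
68^20 ≡ 67
68^30 ≡ 1
Hence ord(68) = 30.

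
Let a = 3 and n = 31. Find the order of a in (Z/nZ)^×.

By Lagrange's theorem, ord_31(3) divides φ(31) = 31 − 1 = 30 = 2 · 3 · 5.
Divisors of 30: 1, 2, 3, 5, 6, 10, 15, 30.
Evaluate successive powers at the divisors of 30:
3^1 ≡ 3 (mod 31)
3^2 ≡ 9 (mod 31)
3^3 ≡ 27 (mod 31)
3^5 ≡ 26 (mod 31)
3^6 ≡ 16 (mod 31)
3^10 ≡ 25 (mod 31)
3^15 ≡ 30 (mod 31)
3^30 ≡ 1 (mod 31) ✓
Therefore the multiplicative order of 3 modulo 31 is 30.

30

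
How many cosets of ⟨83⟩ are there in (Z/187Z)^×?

The order of 83 must divide φ(187) = φ(11·17) = (11−1)·(17−1) = 10·16 = 160 = 2^5 · 5.
Divisors of 160: 1, 2, 4, 5, 8, 10, 16, 20, 32, 40, 80, 160.
Check 83^d mod 187 for each divisor in increasing order:
83^1 ≡ 83 (mod 187)
83^2 ≡ 157 (mod 187)
83^4 ≡ 152 (mod 187)
83^5 ≡ 87 (mod 187)
83^8 ≡ 103 (mod 187)
83^10 ≡ 89 (mod 187)
83^16 ≡ 137 (mod 187)
83^20 ≡ 67 (mod 187)
83^32 ≡ 69 (mod 187)
83^40 ≡ 1 (mod 187) ✓
Thus |⟨83⟩| = ord(83) = 40.
Index = |(Z/187Z)^×| / |⟨83⟩| = 160 / 40 = 4.

4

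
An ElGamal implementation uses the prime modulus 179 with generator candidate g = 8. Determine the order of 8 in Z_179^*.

By Lagrange's theorem, ord_179(8) divides φ(179) = 179 − 1 = 178 = 2 · 89.
Divisors of 178: 1, 2, 89, 178.
Compute 8^d (mod 179) for the divisors d until we hit 1:
8^1 ≡ 8 (mod 179)
8^2 ≡ 64 (mod 179)
8^89 ≡ 178 (mod 179)
8^178 ≡ 1 (mod 179) ✓
Therefore the multiplicative order of 8 modulo 179 is 178.

178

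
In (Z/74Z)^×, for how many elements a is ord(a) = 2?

φ(74) = φ(2)·φ(37) = 1·36 = 36 = 2^2 · 3^2.
In a cyclic group of order 36, there are φ(d) elements of order d for each divisor d of 36, and zero for non-divisors.
2 | 36, and φ(2) = 2 − 1 = 1.

1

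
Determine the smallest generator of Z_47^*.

5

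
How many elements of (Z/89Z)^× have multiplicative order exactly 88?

40

φ(89) = 89 − 1 = 88 = 2^3 · 11.
(Z/89Z)^× is cyclic (|G| = 88); a cyclic group of order m has exactly φ(d) elements of each order d | m, and none otherwise.
88 = 2^3 · 11 divides 88, and φ(88) = 40.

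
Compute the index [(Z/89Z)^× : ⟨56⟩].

The order of 56 must divide φ(89) = 89 − 1 = 88 = 2^3 · 11.
Divisors of 88: 1, 2, 4, 8, 11, 22, 44, 88.
Compute 56^d (mod 89) for the divisors d until we hit 1:
56^1 ≡ 56
56^2 ≡ 21
56^4 ≡ 85
56^8 ≡ 16
56^11 ≡ 37
56^22 ≡ 34
56^44 ≡ 88
56^88 ≡ 1
Thus |⟨56⟩| = ord(56) = 88.
The index is φ(89) / ord(56) = 88 / 88 = 1.

1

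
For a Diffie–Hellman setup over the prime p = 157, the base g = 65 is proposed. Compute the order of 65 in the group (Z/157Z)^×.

52

By Lagrange's theorem, ord_157(65) divides φ(157) = 157 − 1 = 156 = 2^2 · 3 · 13.
Divisors of 156: 1, 2, 3, 4, 6, 12, 13, 26, 39, 52, 78, 156.
Test each divisor d:
65^1 ≡ 65 (mod 157)
65^2 ≡ 143 (mod 157)
65^3 ≡ 32 (mod 157)
65^4 ≡ 39 (mod 157)
65^6 ≡ 82 (mod 157)
65^12 ≡ 130 (mod 157)
65^13 ≡ 129 (mod 157)
65^26 ≡ 156 (mod 157)
65^39 ≡ 28 (mod 157)
65^52 ≡ 1 (mod 157) ✓
Hence ord(65) = 52.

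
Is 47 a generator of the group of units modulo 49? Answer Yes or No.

φ(49) = φ(7^2) = 7·(7−1) = 42 = 2 · 3 · 7.
It suffices to check that the order of 47 is not a proper divisor of 42: compute 47^(42/q) for q ∈ {2, 3, 7}.
47^21 ≡ 48 (mod 49)  [q = 2: ≢ 1 ✓]
47^14 ≡ 18 (mod 49)  [q = 3: ≢ 1 ✓]
47^6 ≡ 15 (mod 49)  [q = 7: ≢ 1 ✓]
All checks pass, so 47 has order 42 and is a primitive root modulo 49.

Yes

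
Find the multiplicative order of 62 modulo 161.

The order of 62 must divide φ(161) = φ(7·23) = (7−1)·(23−1) = 6·22 = 132 = 2^2 · 3 · 11.
Divisors of 132: 1, 2, 3, 4, 6, 11, 12, 22, 33, 44, 66, 132.
Compute 62^d (mod 161) for the divisors d until we hit 1:
62^1 ≡ 62 (mod 161)
62^2 ≡ 141 (mod 161)
62^3 ≡ 48 (mod 161)
62^4 ≡ 78 (mod 161)
62^6 ≡ 50 (mod 161)
62^11 ≡ 139 (mod 161)
62^12 ≡ 85 (mod 161)
62^22 ≡ 1 (mod 161) ✓
So ord_161(62) = 22.

22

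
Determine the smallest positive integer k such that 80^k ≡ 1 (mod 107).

ord(80) | φ(107) = 107 − 1 = 106 = 2 · 53.
Divisors of 106: 1, 2, 53, 106.
Test each divisor d:
80^1 ≡ 80
80^2 ≡ 87
80^53 ≡ 106
80^106 ≡ 1
The smallest such exponent is 106, so the order of 80 is 106.

106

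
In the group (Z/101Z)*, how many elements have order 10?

4

φ(101) = 101 − 1 = 100 = 2^2 · 5^2.
In a cyclic group of order 100, there are φ(d) elements of order d for each divisor d of 100, and zero for non-divisors.
10 = 2 · 5 divides 100, and φ(10) = 4.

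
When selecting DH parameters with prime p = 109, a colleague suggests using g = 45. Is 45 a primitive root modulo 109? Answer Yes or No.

φ(109) = 109 − 1 = 108 = 2^2 · 3^3.
An element g generates (Z/109Z)^× iff g^(108/q) ≢ 1 (mod 109) for each prime q ∈ {2, 3}.
45^54 ≡ 1 (mod 109)  [q = 2: ≡ 1 ✗]
45^36 ≡ 1 (mod 109)  [q = 3: ≡ 1 ✗]
Since 45^54 ≡ 1, the order of 45 divides 54 < 108, so 45 is not a primitive root.

No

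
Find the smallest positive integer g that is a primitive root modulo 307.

5

φ(307) = 307 − 1 = 306 = 2 · 3^2 · 17.
Test candidates g = 2, 3, … against the prime factors q ∈ {2, 3, 17} of φ(307): g is a generator iff g^(306/q) ≢ 1 for every such q.
g = 2: 2^153 ≡ 306; 2^102 ≡ 1 — hits 1, so not a primitive root.
g = 3: 3^153 ≡ 306; 3^102 ≡ 1 — hits 1, so not a primitive root.
g = 4: 4^153 ≡ 1 — hits 1, so not a primitive root.
g = 5: 5^153 ≡ 306; 5^102 ≡ 289; 5^18 ≡ 81 — none is 1, so 5 is a primitive root.
Hence the least primitive root of 307 is 5.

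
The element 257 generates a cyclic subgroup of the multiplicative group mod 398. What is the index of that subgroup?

22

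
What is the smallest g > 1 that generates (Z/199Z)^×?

3

φ(199) = 199 − 1 = 198 = 2 · 3^2 · 11.
Test candidates g = 2, 3, … against the prime factors q ∈ {2, 3, 11} of φ(199): g is a generator iff g^(198/q) ≢ 1 for every such q.
g = 2: 2^99 ≡ 1 — hits 1, so not a primitive root.
g = 3: 3^99 ≡ 198; 3^66 ≡ 106; 3^18 ≡ 125 — none is 1, so 3 is a primitive root.
The smallest primitive root modulo 199 is 3.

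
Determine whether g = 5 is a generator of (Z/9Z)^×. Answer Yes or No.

Yes

φ(9) = φ(3^2) = 3·(3−1) = 6 = 2 · 3.
It suffices to check that the order of 5 is not a proper divisor of 6: compute 5^(6/q) for q ∈ {2, 3}.
5^3 ≡ 8 (mod 9)  [q = 2: ≢ 1 ✓]
5^2 ≡ 7 (mod 9)  [q = 3: ≢ 1 ✓]
Every test exponent gives a nontrivial residue, hence 5 generates the full group.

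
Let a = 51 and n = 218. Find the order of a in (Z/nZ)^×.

The order of 51 must divide φ(218) = φ(2)·φ(109) = 1·108 = 108 = 2^2 · 3^3.
Divisors of 108: 1, 2, 3, 4, 6, 9, 12, 18, 27, 36, 54, 108.
Test each divisor d:
51^1 ≡ 51 (mod 218)
51^2 ≡ 203 (mod 218)
51^3 ≡ 107 (mod 218)
51^4 ≡ 7 (mod 218)
51^6 ≡ 113 (mod 218)
51^9 ≡ 101 (mod 218)
51^12 ≡ 125 (mod 218)
51^18 ≡ 173 (mod 218)
51^27 ≡ 33 (mod 218)
51^36 ≡ 63 (mod 218)
51^54 ≡ 217 (mod 218)
51^108 ≡ 1 (mod 218) ✓
The smallest such exponent is 108, so the order of 51 is 108.

108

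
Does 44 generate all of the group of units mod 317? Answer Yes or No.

No

φ(317) = 317 − 1 = 316 = 2^2 · 79.
Test 44^(316/q) mod 317 for each prime factor q of 316:
44^158 ≡ 1 (mod 317)  [q = 2: ≡ 1 ✗]
44^4 ≡ 205 (mod 317)  [q = 79: ≢ 1 ✓]
The check at q = 2 fails, so 44 generates a proper subgroup.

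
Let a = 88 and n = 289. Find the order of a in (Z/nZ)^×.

Since 88 ∈ (Z/289Z)^×, its order divides φ(289) = φ(17^2) = 17·(17−1) = 272 = 2^4 · 17.
Divisors of 272: 1, 2, 4, 8, 16, 17, 34, 68, 136, 272.
Evaluate successive powers at the divisors of 272:
88^1 ≡ 88 (mod 289)
88^2 ≡ 230 (mod 289)
88^4 ≡ 13 (mod 289)
88^8 ≡ 169 (mod 289)
88^16 ≡ 239 (mod 289)
88^17 ≡ 224 (mod 289)
88^34 ≡ 179 (mod 289)
88^68 ≡ 251 (mod 289)
88^136 ≡ 288 (mod 289)
88^272 ≡ 1 (mod 289) ✓
Therefore the multiplicative order of 88 modulo 289 is 272.

272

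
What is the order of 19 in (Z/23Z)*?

22

The order of 19 must divide φ(23) = 23 − 1 = 22 = 2 · 11.
Divisors of 22: 1, 2, 11, 22.
Test each divisor d:
19^1 ≡ 19 (mod 23)
19^2 ≡ 16 (mod 23)
19^11 ≡ 22 (mod 23)
19^22 ≡ 1 (mod 23) ✓
Therefore the multiplicative order of 19 modulo 23 is 22.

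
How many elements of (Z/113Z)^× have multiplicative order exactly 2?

1

φ(113) = 113 − 1 = 112 = 2^4 · 7.
Since (Z/113Z)^× is cyclic of order 112, the number of elements of order d is φ(d) when d | 112 and 0 otherwise.
2 | 112, and φ(2) = 2 − 1 = 1.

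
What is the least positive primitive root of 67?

φ(67) = 67 − 1 = 66 = 2 · 3 · 11.
Test candidates g = 2, 3, … against the prime factors q ∈ {2, 3, 11} of φ(67): g is a generator iff g^(66/q) ≢ 1 for every such q.
g = 2: 2^33 ≡ 66; 2^22 ≡ 37; 2^6 ≡ 64 — none is 1, so 2 is a primitive root.
So 2 is the smallest generator of (Z/67Z)^×.

2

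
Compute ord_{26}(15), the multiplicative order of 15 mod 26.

12

ord(15) | φ(26) = φ(2)·φ(13) = 1·12 = 12 = 2^2 · 3.
Divisors of 12: 1, 2, 3, 4, 6, 12.
Evaluate successive powers at the divisors of 12:
15^1 ≡ 15 (mod 26)
15^2 ≡ 17 (mod 26)
15^3 ≡ 21 (mod 26)
15^4 ≡ 3 (mod 26)
15^6 ≡ 25 (mod 26)
15^12 ≡ 1 (mod 26) ✓
Therefore the multiplicative order of 15 modulo 26 is 12.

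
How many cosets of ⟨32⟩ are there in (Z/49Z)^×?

2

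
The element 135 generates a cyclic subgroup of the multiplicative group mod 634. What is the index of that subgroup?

2

Since 135 ∈ (Z/634Z)^×, its order divides φ(634) = φ(2)·φ(317) = 1·316 = 316 = 2^2 · 79.
Divisors of 316: 1, 2, 4, 79, 158, 316.
Evaluate successive powers at the divisors of 316:
135^1 ≡ 135 (mod 634)
135^2 ≡ 473 (mod 634)
135^4 ≡ 561 (mod 634)
135^79 ≡ 633 (mod 634)
135^158 ≡ 1 (mod 634) ✓
The order of 135 is 158, so the subgroup it generates has 158 elements.
The index is φ(634) / ord(135) = 316 / 158 = 2.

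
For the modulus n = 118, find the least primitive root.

11

φ(118) = φ(2)·φ(59) = 1·58 = 58 = 2 · 29.
g is a primitive root iff g^(58/q) ≢ 1 (mod 118) for each prime q ∈ {2, 29}.
g = 2: gcd(2, 118) = 2 > 1, not a unit — skip.
g = 3: 3^29 ≡ 1 — hits 1, so not a primitive root.
g = 4: gcd(4, 118) = 2 > 1, not a unit — skip.
g = 5: 5^29 ≡ 1 — hits 1, so not a primitive root.
g = 6: gcd(6, 118) = 2 > 1, not a unit — skip.
g = 7: 7^29 ≡ 1 — hits 1, so not a primitive root.
g = 8: gcd(8, 118) = 2 > 1, not a unit — skip.
g = 9: 9^29 ≡ 1 — hits 1, so not a primitive root.
g = 10: gcd(10, 118) = 2 > 1, not a unit — skip.
g = 11: 11^29 ≡ 117; 11^2 ≡ 3 — none is 1, so 11 is a primitive root.
So 11 is the smallest generator of (Z/118Z)^×.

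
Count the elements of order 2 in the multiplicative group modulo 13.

1

φ(13) = 13 − 1 = 12 = 2^2 · 3.
In a cyclic group of order 12, there are φ(d) elements of order d for each divisor d of 12, and zero for non-divisors.
2 | 12, and φ(2) = 2 − 1 = 1.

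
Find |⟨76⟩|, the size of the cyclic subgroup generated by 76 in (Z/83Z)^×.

82

By Lagrange's theorem, ord_83(76) divides φ(83) = 83 − 1 = 82 = 2 · 41.
Divisors of 82: 1, 2, 41, 82.
Evaluate successive powers at the divisors of 82:
76^1 ≡ 76 (mod 83)
76^2 ≡ 49 (mod 83)
76^41 ≡ 82 (mod 83)
76^82 ≡ 1 (mod 83) ✓
Hence ord(76) = 82.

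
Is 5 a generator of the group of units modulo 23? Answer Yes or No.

φ(23) = 23 − 1 = 22 = 2 · 11.
It suffices to check that the order of 5 is not a proper divisor of 22: compute 5^(22/q) for q ∈ {2, 11}.
5^11 ≡ 22 (mod 23)  [q = 2: ≢ 1 ✓]
5^2 ≡ 2 (mod 23)  [q = 11: ≢ 1 ✓]
None equal 1, so ord_23(5) = 22: 5 is a primitive root.

Yes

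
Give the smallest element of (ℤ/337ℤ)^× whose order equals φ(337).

φ(337) = 337 − 1 = 336 = 2^4 · 3 · 7.
g is a primitive root iff g^(336/q) ≢ 1 (mod 337) for each prime q ∈ {2, 3, 7}.
g = 2: 2^168 ≡ 1 — hits 1, so not a primitive root.
g = 3: 3^168 ≡ 1 — hits 1, so not a primitive root.
g = 4: 4^168 ≡ 1 — hits 1, so not a primitive root.
g = 5: 5^168 ≡ 336; 5^112 ≡ 1 — hits 1, so not a primitive root.
g = 6: 6^168 ≡ 1 — hits 1, so not a primitive root.
g = 7: 7^168 ≡ 1 — hits 1, so not a primitive root.
g = 8: 8^168 ≡ 1 — hits 1, so not a primitive root.
g = 9: 9^168 ≡ 1 — hits 1, so not a primitive root.
g = 10: 10^168 ≡ 336; 10^112 ≡ 128; 10^48 ≡ 175 — none is 1, so 10 is a primitive root.
The smallest primitive root modulo 337 is 10.

10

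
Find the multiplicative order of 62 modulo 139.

46

By Lagrange's theorem, ord_139(62) divides φ(139) = 139 − 1 = 138 = 2 · 3 · 23.
Divisors of 138: 1, 2, 3, 6, 23, 46, 69, 138.
Compute 62^d (mod 139) for the divisors d until we hit 1:
62^1 ≡ 62 (mod 139)
62^2 ≡ 91 (mod 139)
62^3 ≡ 82 (mod 139)
62^6 ≡ 52 (mod 139)
62^23 ≡ 138 (mod 139)
62^46 ≡ 1 (mod 139) ✓
So ord_139(62) = 46.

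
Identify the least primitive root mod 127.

3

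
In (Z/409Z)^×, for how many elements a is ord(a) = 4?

φ(409) = 409 − 1 = 408 = 2^3 · 3 · 17.
(Z/409Z)^× is cyclic (|G| = 408); a cyclic group of order m has exactly φ(d) elements of each order d | m, and none otherwise.
4 = 2^2 divides 408, and φ(4) = 2.

2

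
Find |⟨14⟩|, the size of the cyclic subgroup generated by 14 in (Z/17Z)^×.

16

The order of 14 must divide φ(17) = 17 − 1 = 16 = 2^4.
Divisors of 16: 1, 2, 4, 8, 16.
Test each divisor d:
14^1 ≡ 14
14^2 ≡ 9
14^4 ≡ 13
14^8 ≡ 16
14^16 ≡ 1
The smallest such exponent is 16, so the order of 14 is 16.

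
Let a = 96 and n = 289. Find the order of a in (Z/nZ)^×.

272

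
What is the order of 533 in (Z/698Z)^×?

Since 533 ∈ (Z/698Z)^×, its order divides φ(698) = φ(2)·φ(349) = 1·348 = 348 = 2^2 · 3 · 29.
Divisors of 348: 1, 2, 3, 4, 6, 12, 29, 58, 87, 116, 174, 348.
Compute 533^d (mod 698) for the divisors d until we hit 1:
533^1 ≡ 533 (mod 698)
533^2 ≡ 3 (mod 698)
533^3 ≡ 203 (mod 698)
533^4 ≡ 9 (mod 698)
533^6 ≡ 27 (mod 698)
533^12 ≡ 31 (mod 698)
533^29 ≡ 325 (mod 698)
533^58 ≡ 227 (mod 698)
533^87 ≡ 485 (mod 698)
533^116 ≡ 575 (mod 698)
533^174 ≡ 697 (mod 698)
533^348 ≡ 1 (mod 698) ✓
So ord_698(533) = 348.

348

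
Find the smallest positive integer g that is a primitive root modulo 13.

φ(13) = 13 − 1 = 12 = 2^2 · 3.
g is a primitive root iff g^(12/q) ≢ 1 (mod 13) for each prime q ∈ {2, 3}.
g = 2: 2^6 ≡ 12; 2^4 ≡ 3 — none is 1, so 2 is a primitive root.
Hence the least primitive root of 13 is 2.

2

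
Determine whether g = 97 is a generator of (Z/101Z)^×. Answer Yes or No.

φ(101) = 101 − 1 = 100 = 2^2 · 5^2.
Test 97^(100/q) mod 101 for each prime factor q of 100:
97^50 ≡ 1 (mod 101)  [q = 2: ≡ 1 ✗]
97^20 ≡ 36 (mod 101)  [q = 5: ≢ 1 ✓]
Since 97^50 ≡ 1, the order of 97 divides 50 < 100, so 97 is not a primitive root.

No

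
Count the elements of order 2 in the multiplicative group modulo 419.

φ(419) = 419 − 1 = 418 = 2 · 11 · 19.
Since (Z/419Z)^× is cyclic of order 418, the number of elements of order d is φ(d) when d | 418 and 0 otherwise.
2 | 418, and φ(2) = 2 − 1 = 1.

1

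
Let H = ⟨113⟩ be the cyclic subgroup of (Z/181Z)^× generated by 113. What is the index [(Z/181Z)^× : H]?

3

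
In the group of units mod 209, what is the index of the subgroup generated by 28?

2

ord(28) | φ(209) = φ(11·19) = (11−1)·(19−1) = 10·18 = 180 = 2^2 · 3^2 · 5.
Divisors of 180: 1, 2, 3, 4, 5, 6, 9, 10, 12, 15, 18, 20, 30, 36, 45, 60, 90, 180.
Evaluate successive powers at the divisors of 180:
28^1 ≡ 28
28^2 ≡ 157
28^3 ≡ 7
28^4 ≡ 196
28^5 ≡ 54
28^6 ≡ 49
28^9 ≡ 134
28^10 ≡ 199
28^12 ≡ 102
28^15 ≡ 87
28^18 ≡ 191
28^20 ≡ 100
28^30 ≡ 45
28^36 ≡ 115
28^45 ≡ 153
28^60 ≡ 144
28^90 ≡ 1
Thus |⟨28⟩| = ord(28) = 90.
[(Z/209Z)^× : ⟨28⟩] = 180/90 = 2.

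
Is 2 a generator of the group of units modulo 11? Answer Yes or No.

Yes

φ(11) = 11 − 1 = 10 = 2 · 5.
2 is a primitive root mod 11 iff 2^(φ(11)/q) ≢ 1 for every prime q | φ(11), i.e. q ∈ {2, 5}.
2^5 ≡ 10 (mod 11)  [q = 2: ≢ 1 ✓]
2^2 ≡ 4 (mod 11)  [q = 5: ≢ 1 ✓]
Every test exponent gives a nontrivial residue, hence 2 generates the full group.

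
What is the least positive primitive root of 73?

φ(73) = 73 − 1 = 72 = 2^3 · 3^2.
Test candidates g = 2, 3, … against the prime factors q ∈ {2, 3} of φ(73): g is a generator iff g^(72/q) ≢ 1 for every such q.
g = 2: 2^36 ≡ 1 — hits 1, so not a primitive root.
g = 3: 3^36 ≡ 1 — hits 1, so not a primitive root.
g = 4: 4^36 ≡ 1 — hits 1, so not a primitive root.
g = 5: 5^36 ≡ 72; 5^24 ≡ 8 — none is 1, so 5 is a primitive root.
Hence the least primitive root of 73 is 5.

5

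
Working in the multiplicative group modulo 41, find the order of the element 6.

ord(6) | φ(41) = 41 − 1 = 40 = 2^3 · 5.
Divisors of 40: 1, 2, 4, 5, 8, 10, 20, 40.
Test each divisor d:
6^1 ≡ 6 (mod 41)
6^2 ≡ 36 (mod 41)
6^4 ≡ 25 (mod 41)
6^5 ≡ 27 (mod 41)
6^8 ≡ 10 (mod 41)
6^10 ≡ 32 (mod 41)
6^20 ≡ 40 (mod 41)
6^40 ≡ 1 (mod 41) ✓
The smallest such exponent is 40, so the order of 6 is 40.

40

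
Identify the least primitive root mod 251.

6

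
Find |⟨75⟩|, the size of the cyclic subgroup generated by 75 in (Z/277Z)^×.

138

The order of 75 must divide φ(277) = 277 − 1 = 276 = 2^2 · 3 · 23.
Divisors of 276: 1, 2, 3, 4, 6, 12, 23, 46, 69, 92, 138, 276.
Test each divisor d:
75^1 ≡ 75 (mod 277)
75^2 ≡ 85 (mod 277)
75^3 ≡ 4 (mod 277)
75^4 ≡ 23 (mod 277)
75^6 ≡ 16 (mod 277)
75^12 ≡ 256 (mod 277)
75^23 ≡ 161 (mod 277)
75^46 ≡ 160 (mod 277)
75^69 ≡ 276 (mod 277)
75^92 ≡ 116 (mod 277)
75^138 ≡ 1 (mod 277) ✓
So ord_277(75) = 138.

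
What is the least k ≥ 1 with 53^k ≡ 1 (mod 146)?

72

The order of 53 must divide φ(146) = φ(2)·φ(73) = 1·72 = 72 = 2^3 · 3^2.
Divisors of 72: 1, 2, 3, 4, 6, 8, 9, 12, 18, 24, 36, 72.
Test each divisor d:
53^1 ≡ 53 (mod 146)
53^2 ≡ 35 (mod 146)
53^3 ≡ 103 (mod 146)
53^4 ≡ 57 (mod 146)
53^6 ≡ 97 (mod 146)
53^8 ≡ 37 (mod 146)
53^9 ≡ 63 (mod 146)
53^12 ≡ 65 (mod 146)
53^18 ≡ 27 (mod 146)
53^24 ≡ 137 (mod 146)
53^36 ≡ 145 (mod 146)
53^72 ≡ 1 (mod 146) ✓
So ord_146(53) = 72.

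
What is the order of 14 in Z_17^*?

16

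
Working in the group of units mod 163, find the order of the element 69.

81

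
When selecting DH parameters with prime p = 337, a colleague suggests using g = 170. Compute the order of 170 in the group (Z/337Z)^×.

The order of 170 must divide φ(337) = 337 − 1 = 336 = 2^4 · 3 · 7.
Divisors of 336: 1, 2, 3, 4, 6, 7, 8, 12, 14, 16, 21, 24, 28, 42, 48, 56, 84, 112, 168, 336.
Evaluate successive powers at the divisors of 336:
170^1 ≡ 170
170^2 ≡ 255
170^3 ≡ 214
170^4 ≡ 321
170^6 ≡ 301
170^7 ≡ 283
170^8 ≡ 256
170^12 ≡ 285
170^14 ≡ 220
170^16 ≡ 158
170^21 ≡ 252
170^24 ≡ 8
170^28 ≡ 209
170^42 ≡ 148
170^48 ≡ 64
170^56 ≡ 208
170^84 ≡ 336
170^112 ≡ 128
170^168 ≡ 1
Hence ord(170) = 168.

168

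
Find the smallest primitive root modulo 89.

3

φ(89) = 89 − 1 = 88 = 2^3 · 11.
g is a primitive root iff g^(88/q) ≢ 1 (mod 89) for each prime q ∈ {2, 11}.
g = 2: 2^44 ≡ 1 — hits 1, so not a primitive root.
g = 3: 3^44 ≡ 88; 3^8 ≡ 64 — none is 1, so 3 is a primitive root.
The smallest primitive root modulo 89 is 3.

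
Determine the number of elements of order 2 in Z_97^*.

1

φ(97) = 97 − 1 = 96 = 2^5 · 3.
Since (Z/97Z)^× is cyclic of order 96, the number of elements of order d is φ(d) when d | 96 and 0 otherwise.
2 | 96, and φ(2) = 2 − 1 = 1.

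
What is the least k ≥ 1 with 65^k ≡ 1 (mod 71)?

70

The order of 65 must divide φ(71) = 71 − 1 = 70 = 2 · 5 · 7.
Divisors of 70: 1, 2, 5, 7, 10, 14, 35, 70.
Check 65^d mod 71 for each divisor in increasing order:
65^1 ≡ 65 (mod 71)
65^2 ≡ 36 (mod 71)
65^5 ≡ 34 (mod 71)
65^7 ≡ 17 (mod 71)
65^10 ≡ 20 (mod 71)
65^14 ≡ 5 (mod 71)
65^35 ≡ 70 (mod 71)
65^70 ≡ 1 (mod 71) ✓
So ord_71(65) = 70.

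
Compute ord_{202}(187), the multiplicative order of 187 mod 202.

100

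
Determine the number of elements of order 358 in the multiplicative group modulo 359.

178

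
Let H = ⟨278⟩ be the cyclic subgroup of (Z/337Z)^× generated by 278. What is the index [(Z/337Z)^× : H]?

Since 278 ∈ (Z/337Z)^×, its order divides φ(337) = 337 − 1 = 336 = 2^4 · 3 · 7.
Divisors of 336: 1, 2, 3, 4, 6, 7, 8, 12, 14, 16, 21, 24, 28, 42, 48, 56, 84, 112, 168, 336.
Compute 278^d (mod 337) for the divisors d until we hit 1:
278^1 ≡ 278
278^2 ≡ 111
278^3 ≡ 191
278^4 ≡ 189
278^6 ≡ 85
278^7 ≡ 40
278^8 ≡ 336
278^12 ≡ 148
278^14 ≡ 252
278^16 ≡ 1
So ord_337(278) = 16, hence |⟨278⟩| = 16.
The index is φ(337) / ord(278) = 336 / 16 = 21.

21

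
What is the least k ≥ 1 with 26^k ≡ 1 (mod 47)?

46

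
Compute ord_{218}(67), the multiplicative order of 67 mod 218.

108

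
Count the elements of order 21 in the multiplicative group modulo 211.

12

φ(211) = 211 − 1 = 210 = 2 · 3 · 5 · 7.
Since (Z/211Z)^× is cyclic of order 210, the number of elements of order d is φ(d) when d | 210 and 0 otherwise.
21 = 3 · 7 divides 210, and φ(21) = 12.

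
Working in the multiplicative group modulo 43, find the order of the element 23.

21

Since 23 ∈ (Z/43Z)^×, its order divides φ(43) = 43 − 1 = 42 = 2 · 3 · 7.
Divisors of 42: 1, 2, 3, 6, 7, 14, 21, 42.
Evaluate successive powers at the divisors of 42:
23^1 ≡ 23
23^2 ≡ 13
23^3 ≡ 41
23^6 ≡ 4
23^7 ≡ 6
23^14 ≡ 36
23^21 ≡ 1
So ord_43(23) = 21.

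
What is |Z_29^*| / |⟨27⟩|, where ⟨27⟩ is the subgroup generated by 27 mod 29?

1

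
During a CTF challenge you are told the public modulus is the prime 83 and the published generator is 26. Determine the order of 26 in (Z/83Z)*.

41

By Lagrange's theorem, ord_83(26) divides φ(83) = 83 − 1 = 82 = 2 · 41.
Divisors of 82: 1, 2, 41, 82.
Test each divisor d:
26^1 ≡ 26 (mod 83)
26^2 ≡ 12 (mod 83)
26^41 ≡ 1 (mod 83) ✓
Hence ord(26) = 41.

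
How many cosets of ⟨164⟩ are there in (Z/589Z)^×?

ord(164) | φ(589) = φ(19·31) = (19−1)·(31−1) = 18·30 = 540 = 2^2 · 3^3 · 5.
Divisors of 540: 1, 2, 3, 4, 5, 6, 9, 10, 12, 15, 18, 20, 27, 30, 36, 45, 54, 60, 90, 108, 135, 180, 270, 540.
Test each divisor d:
164^1 ≡ 164 (mod 589)
164^2 ≡ 391 (mod 589)
164^3 ≡ 512 (mod 589)
164^4 ≡ 330 (mod 589)
164^5 ≡ 521 (mod 589)
164^6 ≡ 39 (mod 589)
164^9 ≡ 531 (mod 589)
164^10 ≡ 501 (mod 589)
164^12 ≡ 343 (mod 589)
164^15 ≡ 94 (mod 589)
164^18 ≡ 419 (mod 589)
164^20 ≡ 87 (mod 589)
164^27 ≡ 436 (mod 589)
164^30 ≡ 1 (mod 589) ✓
Thus |⟨164⟩| = ord(164) = 30.
[(Z/589Z)^× : ⟨164⟩] = 540/30 = 18.

18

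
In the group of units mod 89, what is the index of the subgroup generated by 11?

4

ord(11) | φ(89) = 89 − 1 = 88 = 2^3 · 11.
Divisors of 88: 1, 2, 4, 8, 11, 22, 44, 88.
Check 11^d mod 89 for each divisor in increasing order:
11^1 ≡ 11 (mod 89)
11^2 ≡ 32 (mod 89)
11^4 ≡ 45 (mod 89)
11^8 ≡ 67 (mod 89)
11^11 ≡ 88 (mod 89)
11^22 ≡ 1 (mod 89) ✓
So ord_89(11) = 22, hence |⟨11⟩| = 22.
Index = |(Z/89Z)^×| / |⟨11⟩| = 88 / 22 = 4.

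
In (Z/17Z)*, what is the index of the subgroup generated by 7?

The order of 7 must divide φ(17) = 17 − 1 = 16 = 2^4.
Divisors of 16: 1, 2, 4, 8, 16.
Compute 7^d (mod 17) for the divisors d until we hit 1:
7^1 ≡ 7
7^2 ≡ 15
7^4 ≡ 4
7^8 ≡ 16
7^16 ≡ 1
Thus |⟨7⟩| = ord(7) = 16.
Index = |(Z/17Z)^×| / |⟨7⟩| = 16 / 16 = 1.

1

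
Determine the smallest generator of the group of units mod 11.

2

φ(11) = 11 − 1 = 10 = 2 · 5.
g is a primitive root iff g^(10/q) ≢ 1 (mod 11) for each prime q ∈ {2, 5}.
g = 2: 2^5 ≡ 10; 2^2 ≡ 4 — none is 1, so 2 is a primitive root.
Hence the least primitive root of 11 is 2.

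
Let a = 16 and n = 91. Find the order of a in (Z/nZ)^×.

3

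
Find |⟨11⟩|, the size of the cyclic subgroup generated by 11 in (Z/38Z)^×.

By Lagrange's theorem, ord_38(11) divides φ(38) = φ(2)·φ(19) = 1·18 = 18 = 2 · 3^2.
Divisors of 18: 1, 2, 3, 6, 9, 18.
Test each divisor d:
11^1 ≡ 11 (mod 38)
11^2 ≡ 7 (mod 38)
11^3 ≡ 1 (mod 38) ✓
Hence ord(11) = 3.

3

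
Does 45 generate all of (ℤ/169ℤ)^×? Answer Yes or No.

φ(169) = φ(13^2) = 13·(13−1) = 156 = 2^2 · 3 · 13.
It suffices to check that the order of 45 is not a proper divisor of 156: compute 45^(156/q) for q ∈ {2, 3, 13}.
45^78 ≡ 168 (mod 169)  [q = 2: ≢ 1 ✓]
45^52 ≡ 22 (mod 169)  [q = 3: ≢ 1 ✓]
45^12 ≡ 53 (mod 169)  [q = 13: ≢ 1 ✓]
None equal 1, so ord_169(45) = 156: 45 is a primitive root.

Yes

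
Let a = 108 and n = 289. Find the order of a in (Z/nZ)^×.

Since 108 ∈ (Z/289Z)^×, its order divides φ(289) = φ(17^2) = 17·(17−1) = 272 = 2^4 · 17.
Divisors of 272: 1, 2, 4, 8, 16, 17, 34, 68, 136, 272.
Compute 108^d (mod 289) for the divisors d until we hit 1:
108^1 ≡ 108
108^2 ≡ 104
108^4 ≡ 123
108^8 ≡ 101
108^16 ≡ 86
108^17 ≡ 40
108^34 ≡ 155
108^68 ≡ 38
108^136 ≡ 288
108^272 ≡ 1
Hence ord(108) = 272.

272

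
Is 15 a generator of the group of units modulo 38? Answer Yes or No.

Yes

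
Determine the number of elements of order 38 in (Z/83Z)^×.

0

φ(83) = 83 − 1 = 82 = 2 · 41.
Since (Z/83Z)^× is cyclic of order 82, the number of elements of order d is φ(d) when d | 82 and 0 otherwise.
Here 82 is not a multiple of 38, so there are no elements of order 38.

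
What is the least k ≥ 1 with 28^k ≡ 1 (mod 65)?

ord(28) | φ(65) = φ(5·13) = (5−1)·(13−1) = 4·12 = 48 = 2^4 · 3.
Divisors of 48: 1, 2, 3, 4, 6, 8, 12, 16, 24, 48.
Compute 28^d (mod 65) for the divisors d until we hit 1:
28^1 ≡ 28
28^2 ≡ 4
28^3 ≡ 47
28^4 ≡ 16
28^6 ≡ 64
28^8 ≡ 61
28^12 ≡ 1
The smallest such exponent is 12, so the order of 28 is 12.

12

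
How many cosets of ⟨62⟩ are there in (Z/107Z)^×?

Since 62 ∈ (Z/107Z)^×, its order divides φ(107) = 107 − 1 = 106 = 2 · 53.
Divisors of 106: 1, 2, 53, 106.
Test each divisor d:
62^1 ≡ 62 (mod 107)
62^2 ≡ 99 (mod 107)
62^53 ≡ 1 (mod 107) ✓
Thus |⟨62⟩| = ord(62) = 53.
Index = |(Z/107Z)^×| / |⟨62⟩| = 106 / 53 = 2.

2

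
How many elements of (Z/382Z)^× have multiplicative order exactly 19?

18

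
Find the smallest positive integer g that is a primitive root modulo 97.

φ(97) = 97 − 1 = 96 = 2^5 · 3.
g is a primitive root iff g^(96/q) ≢ 1 (mod 97) for each prime q ∈ {2, 3}.
g = 2: 2^48 ≡ 1 — hits 1, so not a primitive root.
g = 3: 3^48 ≡ 1 — hits 1, so not a primitive root.
g = 4: 4^48 ≡ 1 — hits 1, so not a primitive root.
g = 5: 5^48 ≡ 96; 5^32 ≡ 35 — none is 1, so 5 is a primitive root.
The smallest primitive root modulo 97 is 5.

5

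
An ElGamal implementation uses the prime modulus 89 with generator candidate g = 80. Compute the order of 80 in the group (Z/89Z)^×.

Since 80 ∈ (Z/89Z)^×, its order divides φ(89) = 89 − 1 = 88 = 2^3 · 11.
Divisors of 88: 1, 2, 4, 8, 11, 22, 44, 88.
Test each divisor d:
80^1 ≡ 80 (mod 89)
80^2 ≡ 81 (mod 89)
80^4 ≡ 64 (mod 89)
80^8 ≡ 2 (mod 89)
80^11 ≡ 55 (mod 89)
80^22 ≡ 88 (mod 89)
80^44 ≡ 1 (mod 89) ✓
The smallest such exponent is 44, so the order of 80 is 44.

44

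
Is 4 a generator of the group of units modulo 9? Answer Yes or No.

φ(9) = φ(3^2) = 3·(3−1) = 6 = 2 · 3.
An element g generates (Z/9Z)^× iff g^(6/q) ≢ 1 (mod 9) for each prime q ∈ {2, 3}.
4^3 ≡ 1 (mod 9)  [q = 2: ≡ 1 ✗]
4^2 ≡ 7 (mod 9)  [q = 3: ≢ 1 ✓]
4^3 ≡ 1 shows ord(4) | 3, strictly less than φ(9); not a primitive root.

No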